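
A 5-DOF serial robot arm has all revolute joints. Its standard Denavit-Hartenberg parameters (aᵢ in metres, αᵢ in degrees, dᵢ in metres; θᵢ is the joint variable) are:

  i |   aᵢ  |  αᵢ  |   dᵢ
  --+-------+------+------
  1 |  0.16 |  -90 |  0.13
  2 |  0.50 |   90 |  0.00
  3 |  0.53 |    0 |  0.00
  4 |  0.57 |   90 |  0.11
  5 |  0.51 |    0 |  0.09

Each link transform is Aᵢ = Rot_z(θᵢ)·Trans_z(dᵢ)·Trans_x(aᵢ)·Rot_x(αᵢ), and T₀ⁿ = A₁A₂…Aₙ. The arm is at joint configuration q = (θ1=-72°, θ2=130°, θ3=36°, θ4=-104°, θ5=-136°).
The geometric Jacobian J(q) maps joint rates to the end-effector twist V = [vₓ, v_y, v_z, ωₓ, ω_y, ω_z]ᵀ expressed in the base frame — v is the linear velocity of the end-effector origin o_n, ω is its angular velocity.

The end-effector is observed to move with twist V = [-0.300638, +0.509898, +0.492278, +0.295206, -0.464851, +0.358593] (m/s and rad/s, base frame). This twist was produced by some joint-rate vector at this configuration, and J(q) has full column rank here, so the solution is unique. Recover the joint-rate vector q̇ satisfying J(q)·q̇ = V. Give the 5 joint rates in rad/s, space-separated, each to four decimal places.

-0.3050 0.4810 -0.0370 0.0190 0.9180

o_n = [-0.1063, 0.6167, -0.4188]
J₁: ẑ×o_n = [-0.6167, -0.1063, 0.0000], ω = ẑ
J2: z=[0.9511, 0.3090, 0.0000] o=[0.0494, -0.1522, 0.1300] → [-0.1696, 0.5220, 0.7794, 0.9511, 0.3090, 0.0000]
J3: z=[0.2367, -0.7286, -0.6428] o=[-0.0499, 0.1535, -0.2530] → [0.4186, 0.0755, 0.0685, 0.2367, -0.7286, -0.6428]
J4: z=[0.2367, -0.7286, -0.6428] o=[0.1612, 0.5119, -0.5815] → [-0.0511, 0.1335, -0.1701, 0.2367, -0.7286, -0.6428]
J5: z=[-0.1721, -0.6826, 0.7103] o=[-0.3578, 0.3990, -0.8158] → [-0.4256, 0.2469, 0.1342, -0.1721, -0.6826, 0.7103]
q̇ = J⁺·V = [-0.3050, 0.4810, -0.0370, 0.0190, 0.9180]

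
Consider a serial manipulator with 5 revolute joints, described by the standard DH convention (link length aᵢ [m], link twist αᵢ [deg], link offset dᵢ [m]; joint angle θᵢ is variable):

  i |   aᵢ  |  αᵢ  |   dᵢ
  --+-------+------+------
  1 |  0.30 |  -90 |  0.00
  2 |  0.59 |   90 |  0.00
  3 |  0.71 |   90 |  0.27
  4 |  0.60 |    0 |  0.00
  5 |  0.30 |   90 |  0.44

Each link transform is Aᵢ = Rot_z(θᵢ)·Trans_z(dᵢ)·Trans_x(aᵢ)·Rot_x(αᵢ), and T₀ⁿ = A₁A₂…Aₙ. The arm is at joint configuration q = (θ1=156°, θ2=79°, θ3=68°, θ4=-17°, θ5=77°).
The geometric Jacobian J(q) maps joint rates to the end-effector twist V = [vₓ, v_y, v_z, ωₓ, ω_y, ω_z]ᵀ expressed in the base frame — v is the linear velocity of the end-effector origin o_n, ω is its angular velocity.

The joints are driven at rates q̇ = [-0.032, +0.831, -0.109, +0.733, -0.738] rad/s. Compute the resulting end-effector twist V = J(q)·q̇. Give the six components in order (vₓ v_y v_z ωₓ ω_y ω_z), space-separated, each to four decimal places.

o_n = [-1.3331, -0.6812, -1.4392]
J₁: ẑ×o_n = [0.6812, -1.3331, 0.0000], ω = ẑ
J2: z=[-0.4067, -0.9135, 0.0000] o=[-0.2741, 0.1220, 0.0000] → [1.3148, -0.5854, -0.6408, -0.4067, -0.9135, 0.0000]
J3: z=[-0.8968, 0.3993, 0.1908] o=[-0.3769, 0.1678, -0.5792] → [-0.1814, -0.9537, 1.1432, -0.8968, 0.3993, 0.1908]
J4: z=[-0.0093, 0.4142, -0.9101] o=[-0.9332, -0.3051, -0.7887] → [-0.6117, 0.3580, 0.1691, -0.0093, 0.4142, -0.9101]
J5: z=[-0.0093, 0.4142, -0.9101] o=[-1.0297, -0.8445, -1.0332] → [-0.0196, 0.2724, 0.1242, -0.0093, 0.4142, -0.9101]
V = J·q̇ = [0.6566, -0.2785, -0.6247, -0.2402, -0.8047, -0.0482]

0.6566 -0.2785 -0.6247 -0.2402 -0.8047 -0.0482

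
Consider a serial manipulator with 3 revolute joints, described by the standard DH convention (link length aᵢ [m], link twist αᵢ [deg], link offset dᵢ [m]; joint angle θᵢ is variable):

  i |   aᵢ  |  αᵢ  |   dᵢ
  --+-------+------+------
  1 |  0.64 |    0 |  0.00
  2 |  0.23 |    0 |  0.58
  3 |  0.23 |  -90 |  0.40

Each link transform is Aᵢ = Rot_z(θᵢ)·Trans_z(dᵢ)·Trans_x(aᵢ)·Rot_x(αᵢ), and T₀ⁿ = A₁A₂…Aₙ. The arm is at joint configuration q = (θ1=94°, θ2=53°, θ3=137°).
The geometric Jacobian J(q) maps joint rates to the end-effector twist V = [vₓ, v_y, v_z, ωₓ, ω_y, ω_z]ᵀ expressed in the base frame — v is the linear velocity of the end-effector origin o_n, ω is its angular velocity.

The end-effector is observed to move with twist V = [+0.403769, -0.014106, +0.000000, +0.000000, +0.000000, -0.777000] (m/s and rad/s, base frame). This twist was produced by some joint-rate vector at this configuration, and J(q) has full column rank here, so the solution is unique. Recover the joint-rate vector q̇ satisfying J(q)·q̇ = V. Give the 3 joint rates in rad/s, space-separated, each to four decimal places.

-0.9160 0.9770 -0.8380

o_n = [-0.1819, 0.5405, 0.9800]
J₁: ẑ×o_n = [-0.5405, -0.1819, 0.0000], ω = ẑ
J2: z=[0.0000, 0.0000, 1.0000] o=[-0.0446, 0.6384, 0.0000] → [0.0979, -0.1373, 0.0000, 0.0000, 0.0000, 1.0000]
J3: z=[0.0000, 0.0000, 1.0000] o=[-0.2375, 0.7637, 0.5800] → [0.2232, 0.0556, -0.0000, 0.0000, 0.0000, 1.0000]
q̇ = J⁺·V = [-0.9160, 0.9770, -0.8380]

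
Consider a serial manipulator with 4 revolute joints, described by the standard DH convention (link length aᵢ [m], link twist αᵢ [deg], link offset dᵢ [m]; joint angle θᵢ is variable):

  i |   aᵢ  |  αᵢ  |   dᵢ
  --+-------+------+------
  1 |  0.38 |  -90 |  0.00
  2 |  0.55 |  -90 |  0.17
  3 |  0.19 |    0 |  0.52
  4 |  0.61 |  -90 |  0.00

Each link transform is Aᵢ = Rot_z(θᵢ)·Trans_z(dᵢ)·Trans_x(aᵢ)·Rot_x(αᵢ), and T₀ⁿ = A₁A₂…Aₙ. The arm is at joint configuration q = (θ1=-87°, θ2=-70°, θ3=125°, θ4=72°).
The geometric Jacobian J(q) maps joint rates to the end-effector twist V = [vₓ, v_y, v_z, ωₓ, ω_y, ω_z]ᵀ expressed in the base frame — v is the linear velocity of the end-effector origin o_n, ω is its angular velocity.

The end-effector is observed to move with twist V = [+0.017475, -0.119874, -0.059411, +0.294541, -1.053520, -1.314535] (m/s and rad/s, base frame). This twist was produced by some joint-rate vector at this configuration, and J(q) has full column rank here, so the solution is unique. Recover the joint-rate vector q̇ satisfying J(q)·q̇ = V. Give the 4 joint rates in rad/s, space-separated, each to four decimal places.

o_n = [0.2354, -0.8088, -0.3116]
J₁: ẑ×o_n = [0.8088, 0.2354, -0.0000], ω = ẑ
J2: z=[0.9986, 0.0523, 0.0000] o=[0.0199, -0.3795, 0.0000] → [-0.0163, 0.3112, -0.4400, 0.9986, 0.0523, 0.0000]
J3: z=[0.0492, -0.9384, -0.3420] o=[0.1995, -0.5584, 0.5168] → [0.6918, 0.0285, 0.0213, 0.0492, -0.9384, -0.3420]
J4: z=[0.0492, -0.9384, -0.3420] o=[0.0677, -1.0173, 0.2366] → [0.5857, -0.0304, 0.1676, 0.0492, -0.9384, -0.3420]
q̇ = J⁺·V = [-0.9260, 0.2390, 0.9890, 0.1470]

-0.9260 0.2390 0.9890 0.1470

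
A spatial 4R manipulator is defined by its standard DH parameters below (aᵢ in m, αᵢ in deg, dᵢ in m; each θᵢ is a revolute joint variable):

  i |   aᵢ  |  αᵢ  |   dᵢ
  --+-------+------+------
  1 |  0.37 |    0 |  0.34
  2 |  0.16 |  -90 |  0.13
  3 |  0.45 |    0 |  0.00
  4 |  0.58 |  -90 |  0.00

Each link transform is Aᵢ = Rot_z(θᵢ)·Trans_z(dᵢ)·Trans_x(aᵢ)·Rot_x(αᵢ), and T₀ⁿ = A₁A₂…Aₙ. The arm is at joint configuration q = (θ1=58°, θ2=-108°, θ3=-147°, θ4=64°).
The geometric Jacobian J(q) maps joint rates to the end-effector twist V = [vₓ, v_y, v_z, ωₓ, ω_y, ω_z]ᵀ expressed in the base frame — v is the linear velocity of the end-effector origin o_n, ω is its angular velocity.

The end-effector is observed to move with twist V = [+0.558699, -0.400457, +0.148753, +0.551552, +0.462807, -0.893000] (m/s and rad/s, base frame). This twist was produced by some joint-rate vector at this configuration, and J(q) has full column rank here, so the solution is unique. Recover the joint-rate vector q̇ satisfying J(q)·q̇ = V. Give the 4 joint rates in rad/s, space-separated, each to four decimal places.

o_n = [0.1018, 0.4262, 1.2908]
J₁: ẑ×o_n = [-0.4262, 0.1018, 0.0000], ω = ẑ
J2: z=[0.0000, 0.0000, 1.0000] o=[0.1961, 0.3138, 0.3400] → [-0.1124, -0.0943, 0.0000, 0.0000, 0.0000, 1.0000]
J3: z=[0.7660, 0.6428, 0.0000] o=[0.2989, 0.1912, 0.4700] → [0.5276, -0.6287, 0.3067, 0.7660, 0.6428, 0.0000]
J4: z=[0.7660, 0.6428, 0.0000] o=[0.0563, 0.4803, 0.7151] → [0.3700, -0.4410, -0.0707, 0.7660, 0.6428, 0.0000]
q̇ = J⁺·V = [-0.3460, -0.5470, 0.5290, 0.1910]

-0.3460 -0.5470 0.5290 0.1910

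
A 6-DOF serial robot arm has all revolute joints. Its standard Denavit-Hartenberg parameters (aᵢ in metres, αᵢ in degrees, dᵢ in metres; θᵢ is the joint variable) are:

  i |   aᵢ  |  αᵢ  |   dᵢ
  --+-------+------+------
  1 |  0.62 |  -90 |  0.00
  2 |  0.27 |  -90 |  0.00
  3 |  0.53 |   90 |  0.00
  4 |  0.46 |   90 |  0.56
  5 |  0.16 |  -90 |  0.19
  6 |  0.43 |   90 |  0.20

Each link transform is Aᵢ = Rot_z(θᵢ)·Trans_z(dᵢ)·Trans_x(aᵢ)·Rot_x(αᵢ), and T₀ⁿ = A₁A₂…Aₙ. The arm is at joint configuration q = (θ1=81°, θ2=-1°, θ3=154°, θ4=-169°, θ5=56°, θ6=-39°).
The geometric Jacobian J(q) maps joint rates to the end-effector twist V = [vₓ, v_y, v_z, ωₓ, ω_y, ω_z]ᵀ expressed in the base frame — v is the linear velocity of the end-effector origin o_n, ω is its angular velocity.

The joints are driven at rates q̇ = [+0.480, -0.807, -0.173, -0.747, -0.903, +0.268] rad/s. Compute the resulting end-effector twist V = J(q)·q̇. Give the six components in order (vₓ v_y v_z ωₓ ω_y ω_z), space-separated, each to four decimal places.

-0.7674 1.1940 0.3984 0.3374 -0.6916 1.4862

o_n = [1.1399, 1.3138, -0.3284]
J₁: ẑ×o_n = [-1.3138, 1.1399, 0.0000], ω = ẑ
J2: z=[-0.9877, 0.1564, 0.0000] o=[0.0970, 0.6124, 0.0000] → [-0.0514, -0.3244, -0.8560, -0.9877, 0.1564, 0.0000]
J3: z=[0.0027, 0.0172, -0.9998] o=[0.1392, 0.8790, 0.0047] → [0.4290, -0.9996, -0.0161, 0.0027, 0.0172, -0.9998]
J4: z=[0.9563, 0.2923, 0.0077] o=[0.2942, 0.3722, -0.0036] → [-0.1021, 0.3171, 0.6532, 0.9563, 0.2923, 0.0077]
J5: z=[-0.0531, 0.1994, -0.9785] o=[0.6974, 0.9662, 0.0955] → [0.2557, -0.4555, -0.1067, -0.0531, 0.1994, -0.9785]
J6: z=[0.7731, -0.6120, -0.1667] o=[0.7885, 1.1265, -0.0709] → [0.1888, 0.1405, 0.3599, 0.7731, -0.6120, -0.1667]
V = J·q̇ = [-0.7674, 1.1940, 0.3984, 0.3374, -0.6916, 1.4862]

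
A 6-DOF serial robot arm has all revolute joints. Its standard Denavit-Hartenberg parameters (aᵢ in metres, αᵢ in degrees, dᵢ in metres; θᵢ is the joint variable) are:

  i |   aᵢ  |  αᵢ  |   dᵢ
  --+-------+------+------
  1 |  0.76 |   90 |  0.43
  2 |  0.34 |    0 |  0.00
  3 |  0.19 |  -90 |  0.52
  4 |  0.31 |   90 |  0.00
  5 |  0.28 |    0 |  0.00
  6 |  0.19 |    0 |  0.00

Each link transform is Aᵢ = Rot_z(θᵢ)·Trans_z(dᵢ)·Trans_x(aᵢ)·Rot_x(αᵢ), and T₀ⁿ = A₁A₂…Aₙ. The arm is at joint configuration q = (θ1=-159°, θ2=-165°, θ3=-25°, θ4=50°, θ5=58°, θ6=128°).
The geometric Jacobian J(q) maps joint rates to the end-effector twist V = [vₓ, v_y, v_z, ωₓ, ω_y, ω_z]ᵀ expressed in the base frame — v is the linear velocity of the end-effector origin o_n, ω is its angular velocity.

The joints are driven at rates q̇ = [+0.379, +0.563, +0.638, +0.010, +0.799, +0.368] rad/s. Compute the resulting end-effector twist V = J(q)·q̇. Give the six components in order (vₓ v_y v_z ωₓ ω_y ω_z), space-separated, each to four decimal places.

o_n = [-0.1461, 0.2798, 0.1908]
J₁: ẑ×o_n = [-0.2798, -0.1461, 0.0000], ω = ẑ
J2: z=[-0.3584, 0.9336, 0.0000] o=[-0.7095, -0.2724, 0.4300] → [-0.2233, -0.0857, -0.7239, -0.3584, 0.9336, 0.0000]
J3: z=[-0.3584, 0.9336, 0.0000] o=[-0.4029, -0.1547, 0.3420] → [-0.1412, -0.0542, -0.3954, -0.3584, 0.9336, 0.0000]
J4: z=[0.1621, 0.0622, -0.9848] o=[-0.4146, 0.3979, 0.3750] → [-0.1277, -0.2345, -0.0358, 0.1621, 0.0622, -0.9848]
J5: z=[0.4739, 0.8704, 0.1330] o=[-0.1463, 0.2465, 0.4096] → [-0.1949, 0.1037, 0.0157, 0.4739, 0.8704, 0.1330]
J6: z=[0.4739, 0.8704, 0.1330] o=[0.0206, 0.1888, 0.1923] → [-0.0134, -0.0215, 0.1883, 0.4739, 0.8704, 0.1330]
V = J·q̇ = [-0.4838, -0.0656, -0.5784, 0.1243, 2.1377, 0.5244]

-0.4838 -0.0656 -0.5784 0.1243 2.1377 0.5244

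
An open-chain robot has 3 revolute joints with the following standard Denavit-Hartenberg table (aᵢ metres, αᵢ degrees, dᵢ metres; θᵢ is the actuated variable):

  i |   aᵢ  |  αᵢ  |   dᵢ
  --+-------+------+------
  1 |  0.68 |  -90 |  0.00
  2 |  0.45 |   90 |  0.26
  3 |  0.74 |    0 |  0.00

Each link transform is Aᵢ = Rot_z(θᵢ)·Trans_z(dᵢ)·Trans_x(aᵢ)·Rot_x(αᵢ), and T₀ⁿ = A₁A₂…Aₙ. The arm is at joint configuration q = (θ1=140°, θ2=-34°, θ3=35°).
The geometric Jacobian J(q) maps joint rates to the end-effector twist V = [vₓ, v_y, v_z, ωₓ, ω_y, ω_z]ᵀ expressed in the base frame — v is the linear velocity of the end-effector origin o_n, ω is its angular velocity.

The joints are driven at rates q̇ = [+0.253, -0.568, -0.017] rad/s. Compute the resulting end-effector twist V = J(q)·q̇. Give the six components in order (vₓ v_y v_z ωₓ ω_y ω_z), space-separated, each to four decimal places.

0.1387 -0.6167 0.5014 0.3578 0.4412 0.2389

o_n = [-1.6316, 0.4756, 0.5906]
J₁: ẑ×o_n = [-0.4756, -1.6316, 0.0000], ω = ẑ
J2: z=[-0.6428, -0.7660, 0.0000] o=[-0.5209, 0.4371, 0.0000] → [-0.4524, 0.3796, -0.8756, -0.6428, -0.7660, 0.0000]
J3: z=[0.4284, -0.3594, 0.8290] o=[-0.9738, 0.4777, 0.2516] → [-0.1201, -0.6905, -0.2373, 0.4284, -0.3594, 0.8290]
V = J·q̇ = [0.1387, -0.6167, 0.5014, 0.3578, 0.4412, 0.2389]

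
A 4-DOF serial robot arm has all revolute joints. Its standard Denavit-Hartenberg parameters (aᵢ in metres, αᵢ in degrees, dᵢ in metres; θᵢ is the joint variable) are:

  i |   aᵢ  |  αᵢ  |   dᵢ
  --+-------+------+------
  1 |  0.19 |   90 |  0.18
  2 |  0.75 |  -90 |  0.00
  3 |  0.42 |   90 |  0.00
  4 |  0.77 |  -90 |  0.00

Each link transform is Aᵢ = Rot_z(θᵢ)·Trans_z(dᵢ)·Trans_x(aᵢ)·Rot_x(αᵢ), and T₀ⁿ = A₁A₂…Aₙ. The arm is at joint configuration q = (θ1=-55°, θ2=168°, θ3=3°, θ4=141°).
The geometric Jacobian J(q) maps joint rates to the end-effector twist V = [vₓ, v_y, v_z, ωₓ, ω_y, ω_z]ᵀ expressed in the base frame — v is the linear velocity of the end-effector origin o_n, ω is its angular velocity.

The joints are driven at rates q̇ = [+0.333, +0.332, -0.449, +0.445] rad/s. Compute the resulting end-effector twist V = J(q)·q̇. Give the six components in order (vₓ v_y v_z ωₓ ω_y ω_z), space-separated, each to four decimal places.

0.1524 -0.3708 -0.0043 -0.5955 -0.5031 0.7770

o_n = [-0.2773, 0.3797, -0.1751]
J₁: ẑ×o_n = [-0.3797, -0.2773, 0.0000], ω = ẑ
J2: z=[-0.8192, -0.5736, 0.0000] o=[0.1090, -0.1556, 0.1800] → [0.2037, -0.2909, -0.6601, -0.8192, -0.5736, 0.0000]
J3: z=[-0.1193, 0.1703, -0.9781] o=[-0.3118, 0.4453, 0.3359] → [-0.1512, -0.0947, 0.0019, -0.1193, 0.1703, -0.9781]
J4: z=[-0.8474, -0.5309, 0.0109] o=[-0.5291, 0.7940, 0.4231] → [0.3221, -0.5042, 0.4847, -0.8474, -0.5309, 0.0109]
V = J·q̇ = [0.1524, -0.3708, -0.0043, -0.5955, -0.5031, 0.7770]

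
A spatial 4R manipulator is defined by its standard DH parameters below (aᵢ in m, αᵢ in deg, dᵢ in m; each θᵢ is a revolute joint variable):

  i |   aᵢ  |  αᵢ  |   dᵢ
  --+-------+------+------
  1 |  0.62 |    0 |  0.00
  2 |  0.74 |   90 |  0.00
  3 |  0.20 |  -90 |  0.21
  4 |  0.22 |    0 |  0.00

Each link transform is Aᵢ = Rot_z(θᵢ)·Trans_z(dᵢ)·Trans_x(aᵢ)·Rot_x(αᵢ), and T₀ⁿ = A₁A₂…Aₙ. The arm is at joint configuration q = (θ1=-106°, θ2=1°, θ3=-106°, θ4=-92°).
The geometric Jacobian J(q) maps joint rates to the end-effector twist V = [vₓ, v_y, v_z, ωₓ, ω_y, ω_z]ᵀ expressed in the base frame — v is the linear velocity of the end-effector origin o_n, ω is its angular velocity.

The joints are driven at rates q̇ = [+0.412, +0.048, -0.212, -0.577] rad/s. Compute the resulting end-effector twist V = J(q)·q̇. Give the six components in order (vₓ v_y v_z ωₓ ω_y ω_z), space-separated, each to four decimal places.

0.5050 -0.3403 0.1332 0.3483 0.4809 0.6190

o_n = [-0.7639, -1.1483, -0.1849]
J₁: ẑ×o_n = [1.1483, -0.7639, 0.0000], ω = ẑ
J2: z=[0.0000, 0.0000, 1.0000] o=[-0.1709, -0.5960, 0.0000] → [0.5523, -0.5930, 0.0000, 0.0000, 0.0000, 1.0000]
J3: z=[-0.9659, 0.2588, 0.0000] o=[-0.3624, -1.3108, 0.0000] → [-0.0478, -0.1786, -0.0530, -0.9659, 0.2588, 0.0000]
J4: z=[-0.2488, -0.9285, -0.2756] o=[-0.5510, -1.2032, -0.1923] → [0.0083, 0.0605, -0.2113, -0.2488, -0.9285, -0.2756]
V = J·q̇ = [0.5050, -0.3403, 0.1332, 0.3483, 0.4809, 0.6190]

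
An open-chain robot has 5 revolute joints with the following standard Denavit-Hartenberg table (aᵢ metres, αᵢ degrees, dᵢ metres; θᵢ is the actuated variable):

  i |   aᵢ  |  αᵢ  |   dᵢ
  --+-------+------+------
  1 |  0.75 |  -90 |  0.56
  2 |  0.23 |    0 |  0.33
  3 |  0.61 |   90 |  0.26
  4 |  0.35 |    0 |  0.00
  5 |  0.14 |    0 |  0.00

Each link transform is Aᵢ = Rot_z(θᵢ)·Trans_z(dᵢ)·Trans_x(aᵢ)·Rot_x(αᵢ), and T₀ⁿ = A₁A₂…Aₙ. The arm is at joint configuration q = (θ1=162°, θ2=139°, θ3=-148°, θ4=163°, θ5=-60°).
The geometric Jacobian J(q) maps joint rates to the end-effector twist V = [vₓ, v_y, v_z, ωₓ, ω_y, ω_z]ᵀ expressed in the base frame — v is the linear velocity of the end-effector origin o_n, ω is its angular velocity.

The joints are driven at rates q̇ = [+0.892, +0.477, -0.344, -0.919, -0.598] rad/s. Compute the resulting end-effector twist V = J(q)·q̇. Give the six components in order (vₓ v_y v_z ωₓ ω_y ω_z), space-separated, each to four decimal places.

0.1489 -1.1885 0.0979 -0.2668 -0.0532 -0.6063

o_n = [-1.0333, -0.5356, 0.4472]
J₁: ẑ×o_n = [0.5356, -1.0333, 0.0000], ω = ẑ
J2: z=[-0.3090, -0.9511, 0.0000] o=[-0.7133, 0.2318, 0.5600] → [0.1072, -0.0348, -0.0672, -0.3090, -0.9511, 0.0000]
J3: z=[-0.3090, -0.9511, 0.0000] o=[-0.6502, -0.1357, 0.4091] → [-0.0363, 0.0118, -0.2408, -0.3090, -0.9511, 0.0000]
J4: z=[0.1488, -0.0483, 0.9877] o=[-1.3035, -0.1968, 0.5045] → [0.3374, 0.2754, -0.0373, 0.1488, -0.0483, 0.9877]
J5: z=[0.1488, -0.0483, 0.9877] o=[-1.0207, -0.3963, 0.4522] → [0.1379, -0.0117, -0.0213, 0.1488, -0.0483, 0.9877]
V = J·q̇ = [0.1489, -1.1885, 0.0979, -0.2668, -0.0532, -0.6063]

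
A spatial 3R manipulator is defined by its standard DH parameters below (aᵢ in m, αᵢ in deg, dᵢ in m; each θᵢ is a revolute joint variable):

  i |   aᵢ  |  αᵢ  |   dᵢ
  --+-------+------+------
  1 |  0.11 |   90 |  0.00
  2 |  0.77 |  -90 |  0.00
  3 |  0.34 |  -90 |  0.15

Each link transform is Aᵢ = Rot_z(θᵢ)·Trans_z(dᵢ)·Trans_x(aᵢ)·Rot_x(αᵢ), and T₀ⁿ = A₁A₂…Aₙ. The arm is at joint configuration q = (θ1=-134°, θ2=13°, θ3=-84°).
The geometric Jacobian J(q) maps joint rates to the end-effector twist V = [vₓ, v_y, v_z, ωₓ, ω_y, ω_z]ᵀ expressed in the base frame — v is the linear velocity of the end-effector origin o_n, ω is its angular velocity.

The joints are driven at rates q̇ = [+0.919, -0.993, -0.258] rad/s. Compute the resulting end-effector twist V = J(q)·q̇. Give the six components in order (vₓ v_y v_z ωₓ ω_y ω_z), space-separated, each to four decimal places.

o_n = [-0.8414, -0.3846, 0.3274]
J₁: ẑ×o_n = [0.3846, -0.8414, 0.0000], ω = ẑ
J2: z=[-0.7193, 0.6947, 0.0000] o=[-0.0764, -0.0791, 0.0000] → [0.2274, 0.2355, 0.7512, -0.7193, 0.6947, 0.0000]
J3: z=[0.1563, 0.1618, 0.9744] o=[-0.5976, -0.6188, 0.1732] → [-0.2033, -0.2617, 0.0761, 0.1563, 0.1618, 0.9744]
V = J·q̇ = [0.1801, -0.9396, -0.7655, 0.6740, -0.7315, 0.6676]

0.1801 -0.9396 -0.7655 0.6740 -0.7315 0.6676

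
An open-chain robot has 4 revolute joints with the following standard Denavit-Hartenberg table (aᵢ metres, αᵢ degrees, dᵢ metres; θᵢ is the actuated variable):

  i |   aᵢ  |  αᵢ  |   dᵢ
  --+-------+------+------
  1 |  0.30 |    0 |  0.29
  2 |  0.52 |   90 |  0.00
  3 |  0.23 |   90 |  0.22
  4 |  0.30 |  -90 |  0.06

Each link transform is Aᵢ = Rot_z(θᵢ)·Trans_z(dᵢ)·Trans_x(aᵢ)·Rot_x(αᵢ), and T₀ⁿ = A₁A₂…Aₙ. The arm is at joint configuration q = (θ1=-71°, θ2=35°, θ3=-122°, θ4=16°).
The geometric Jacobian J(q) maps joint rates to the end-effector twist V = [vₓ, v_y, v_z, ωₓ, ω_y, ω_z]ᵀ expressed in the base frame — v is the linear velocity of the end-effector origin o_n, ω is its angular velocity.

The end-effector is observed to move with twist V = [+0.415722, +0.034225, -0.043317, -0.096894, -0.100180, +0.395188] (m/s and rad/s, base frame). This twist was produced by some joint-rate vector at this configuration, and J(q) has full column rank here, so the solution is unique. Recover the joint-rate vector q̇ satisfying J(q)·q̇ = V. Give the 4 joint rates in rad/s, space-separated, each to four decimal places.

o_n = [0.0770, -0.6428, -0.1178]
J₁: ẑ×o_n = [0.6428, 0.0770, -0.0000], ω = ẑ
J2: z=[0.0000, 0.0000, 1.0000] o=[0.0977, -0.2837, 0.2900] → [0.3592, -0.0206, 0.0000, 0.0000, 0.0000, 1.0000]
J3: z=[-0.5878, -0.8090, 0.0000] o=[0.5184, -0.5893, 0.2900] → [0.3299, -0.2397, -0.3256, -0.5878, -0.8090, 0.0000]
J4: z=[-0.6861, 0.4985, 0.5299] o=[0.2904, -0.6956, 0.0949] → [-0.1341, -0.2591, 0.0701, -0.6861, 0.4985, 0.5299]
q̇ = J⁺·V = [0.8310, -0.4480, 0.1380, 0.0230]

0.8310 -0.4480 0.1380 0.0230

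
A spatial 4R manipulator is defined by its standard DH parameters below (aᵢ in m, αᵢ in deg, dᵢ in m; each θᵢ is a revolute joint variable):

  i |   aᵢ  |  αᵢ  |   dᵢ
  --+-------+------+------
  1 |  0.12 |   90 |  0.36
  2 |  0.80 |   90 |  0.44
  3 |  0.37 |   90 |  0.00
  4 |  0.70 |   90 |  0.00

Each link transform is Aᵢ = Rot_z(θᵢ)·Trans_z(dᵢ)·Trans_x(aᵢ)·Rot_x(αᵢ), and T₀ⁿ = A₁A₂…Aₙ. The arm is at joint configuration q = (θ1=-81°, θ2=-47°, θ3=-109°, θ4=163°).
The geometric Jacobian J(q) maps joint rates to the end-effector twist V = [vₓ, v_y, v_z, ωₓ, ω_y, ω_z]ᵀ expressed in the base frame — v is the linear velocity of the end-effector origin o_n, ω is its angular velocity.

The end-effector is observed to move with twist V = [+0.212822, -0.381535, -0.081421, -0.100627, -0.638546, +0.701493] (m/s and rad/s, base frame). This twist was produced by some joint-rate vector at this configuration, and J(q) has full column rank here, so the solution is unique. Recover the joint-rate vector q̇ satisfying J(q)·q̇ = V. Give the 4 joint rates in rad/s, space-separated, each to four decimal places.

0.1190 0.1970 -0.8470 0.0070

o_n = [-0.6231, -0.6883, -0.4360]
J₁: ẑ×o_n = [0.6883, -0.6231, 0.0000], ω = ẑ
J2: z=[-0.9877, -0.1564, 0.0000] o=[0.0188, -0.1185, 0.3600] → [0.1245, -0.7862, 0.4624, -0.9877, -0.1564, 0.0000]
J3: z=[-0.1144, 0.7223, -0.6820] o=[-0.3305, -0.7262, -0.2251] → [-0.1265, 0.1754, 0.2070, -0.1144, 0.7223, -0.6820]
J4: z=[-0.4224, 0.5860, 0.6915] o=[0.0022, -0.5904, -0.1370] → [-0.1074, -0.5587, 0.4078, -0.4224, 0.5860, 0.6915]
q̇ = J⁺·V = [0.1190, 0.1970, -0.8470, 0.0070]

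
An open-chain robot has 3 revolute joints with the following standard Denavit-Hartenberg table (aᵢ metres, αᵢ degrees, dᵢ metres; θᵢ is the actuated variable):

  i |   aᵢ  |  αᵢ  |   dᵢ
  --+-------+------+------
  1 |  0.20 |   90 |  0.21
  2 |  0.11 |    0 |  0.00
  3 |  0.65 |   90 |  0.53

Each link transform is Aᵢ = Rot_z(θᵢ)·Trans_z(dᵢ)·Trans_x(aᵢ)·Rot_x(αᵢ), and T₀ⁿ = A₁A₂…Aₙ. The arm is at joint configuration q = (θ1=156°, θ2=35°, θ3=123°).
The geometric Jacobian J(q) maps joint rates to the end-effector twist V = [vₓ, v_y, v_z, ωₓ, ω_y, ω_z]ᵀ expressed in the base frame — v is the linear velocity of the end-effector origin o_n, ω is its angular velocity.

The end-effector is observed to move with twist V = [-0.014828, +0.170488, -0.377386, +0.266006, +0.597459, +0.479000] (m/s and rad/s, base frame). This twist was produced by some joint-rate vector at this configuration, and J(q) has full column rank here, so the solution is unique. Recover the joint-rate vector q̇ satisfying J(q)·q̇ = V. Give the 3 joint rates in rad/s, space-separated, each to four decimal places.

o_n = [0.5011, 0.3570, 0.5166]
J₁: ẑ×o_n = [-0.3570, 0.5011, 0.0000], ω = ẑ
J2: z=[0.4067, 0.9135, 0.0000] o=[-0.1827, 0.0813, 0.2100] → [0.2801, -0.1247, -0.5126, 0.4067, 0.9135, 0.0000]
J3: z=[0.4067, 0.9135, 0.0000] o=[-0.2650, 0.1180, 0.2731] → [0.2224, -0.0990, -0.6027, 0.4067, 0.9135, 0.0000]
q̇ = J⁺·V = [0.4790, 0.1860, 0.4680]

0.4790 0.1860 0.4680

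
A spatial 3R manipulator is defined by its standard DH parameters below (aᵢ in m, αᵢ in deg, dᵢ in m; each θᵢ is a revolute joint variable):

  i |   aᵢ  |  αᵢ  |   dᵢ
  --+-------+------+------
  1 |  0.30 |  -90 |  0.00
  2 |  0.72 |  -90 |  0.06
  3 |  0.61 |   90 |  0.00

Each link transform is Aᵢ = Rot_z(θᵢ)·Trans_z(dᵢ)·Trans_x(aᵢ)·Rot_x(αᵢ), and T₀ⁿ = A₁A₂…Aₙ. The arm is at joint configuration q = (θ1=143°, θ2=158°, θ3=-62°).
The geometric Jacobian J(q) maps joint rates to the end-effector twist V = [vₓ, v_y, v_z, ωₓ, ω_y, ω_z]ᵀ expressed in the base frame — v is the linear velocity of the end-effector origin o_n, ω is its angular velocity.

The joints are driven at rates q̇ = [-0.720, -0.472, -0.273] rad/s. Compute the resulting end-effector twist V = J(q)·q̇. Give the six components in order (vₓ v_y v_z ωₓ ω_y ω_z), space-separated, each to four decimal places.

-0.9166 0.0220 -0.3853 0.2024 0.4385 -0.9731

o_n = [0.1454, -0.8591, -0.3770]
J₁: ẑ×o_n = [0.8591, 0.1454, -0.0000], ω = ẑ
J2: z=[-0.6018, -0.7986, 0.0000] o=[-0.2396, 0.1805, 0.0000] → [0.3011, -0.2269, 0.9331, -0.6018, -0.7986, 0.0000]
J3: z=[0.2992, -0.2254, 0.9272] o=[0.2574, -0.2691, -0.2697] → [0.5712, -0.0718, -0.2018, 0.2992, -0.2254, 0.9272]
V = J·q̇ = [-0.9166, 0.0220, -0.3853, 0.2024, 0.4385, -0.9731]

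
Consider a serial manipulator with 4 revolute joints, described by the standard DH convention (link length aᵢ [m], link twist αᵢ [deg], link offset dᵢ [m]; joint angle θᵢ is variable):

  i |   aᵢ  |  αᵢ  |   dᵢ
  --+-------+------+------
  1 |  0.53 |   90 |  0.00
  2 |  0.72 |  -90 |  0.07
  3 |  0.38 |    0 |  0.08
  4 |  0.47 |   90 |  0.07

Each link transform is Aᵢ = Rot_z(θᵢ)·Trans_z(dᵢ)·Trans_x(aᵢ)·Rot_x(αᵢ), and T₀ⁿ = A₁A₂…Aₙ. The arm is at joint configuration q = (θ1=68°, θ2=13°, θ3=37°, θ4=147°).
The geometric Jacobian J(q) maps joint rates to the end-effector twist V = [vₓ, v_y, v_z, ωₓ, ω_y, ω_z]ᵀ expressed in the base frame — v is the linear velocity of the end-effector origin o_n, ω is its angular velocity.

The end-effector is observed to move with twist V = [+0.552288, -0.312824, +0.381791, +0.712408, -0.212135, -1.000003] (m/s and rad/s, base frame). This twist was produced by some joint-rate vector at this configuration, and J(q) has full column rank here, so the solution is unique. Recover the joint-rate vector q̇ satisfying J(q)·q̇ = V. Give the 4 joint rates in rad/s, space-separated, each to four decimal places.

-0.6960 0.7400 -0.1780 -0.1340

o_n = [0.2716, 1.0083, 0.2709]
J₁: ẑ×o_n = [-1.0083, 0.2716, 0.0000], ω = ẑ
J2: z=[0.9272, -0.3746, 0.0000] o=[0.1985, 0.4914, 0.0000] → [-0.1015, -0.2512, 0.5067, 0.9272, -0.3746, 0.0000]
J3: z=[-0.0843, -0.2086, 0.9744] o=[0.5262, 1.1156, 0.1620] → [0.0818, -0.2389, -0.0441, -0.0843, -0.2086, 0.9744]
J4: z=[-0.0843, -0.2086, 0.9744] o=[0.4182, 1.4588, 0.3082] → [0.4467, -0.1460, 0.0074, -0.0843, -0.2086, 0.9744]
q̇ = J⁺·V = [-0.6960, 0.7400, -0.1780, -0.1340]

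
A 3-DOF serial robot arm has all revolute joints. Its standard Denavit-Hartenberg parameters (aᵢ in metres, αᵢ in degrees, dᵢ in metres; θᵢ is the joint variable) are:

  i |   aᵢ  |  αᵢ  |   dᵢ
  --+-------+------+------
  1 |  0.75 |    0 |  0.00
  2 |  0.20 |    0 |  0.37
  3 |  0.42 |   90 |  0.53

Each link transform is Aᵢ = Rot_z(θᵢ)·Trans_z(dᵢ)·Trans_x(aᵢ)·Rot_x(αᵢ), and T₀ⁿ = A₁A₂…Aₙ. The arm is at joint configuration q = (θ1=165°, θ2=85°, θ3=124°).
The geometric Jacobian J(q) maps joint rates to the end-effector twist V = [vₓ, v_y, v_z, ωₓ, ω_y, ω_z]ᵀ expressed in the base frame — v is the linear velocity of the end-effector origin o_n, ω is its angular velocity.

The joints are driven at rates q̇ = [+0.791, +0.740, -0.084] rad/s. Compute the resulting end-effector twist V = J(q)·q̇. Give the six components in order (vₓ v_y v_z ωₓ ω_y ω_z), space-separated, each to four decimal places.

-0.0128 -0.0881 0.0000 0.0000 0.0000 1.4470

o_n = [-0.3853, 0.1078, 0.9000]
J₁: ẑ×o_n = [-0.1078, -0.3853, 0.0000], ω = ẑ
J2: z=[0.0000, 0.0000, 1.0000] o=[-0.7244, 0.1941, 0.0000] → [0.0863, 0.3391, -0.0000, 0.0000, 0.0000, 1.0000]
J3: z=[0.0000, 0.0000, 1.0000] o=[-0.7928, 0.0062, 0.3700] → [-0.1016, 0.4075, 0.0000, 0.0000, 0.0000, 1.0000]
V = J·q̇ = [-0.0128, -0.0881, 0.0000, 0.0000, 0.0000, 1.4470]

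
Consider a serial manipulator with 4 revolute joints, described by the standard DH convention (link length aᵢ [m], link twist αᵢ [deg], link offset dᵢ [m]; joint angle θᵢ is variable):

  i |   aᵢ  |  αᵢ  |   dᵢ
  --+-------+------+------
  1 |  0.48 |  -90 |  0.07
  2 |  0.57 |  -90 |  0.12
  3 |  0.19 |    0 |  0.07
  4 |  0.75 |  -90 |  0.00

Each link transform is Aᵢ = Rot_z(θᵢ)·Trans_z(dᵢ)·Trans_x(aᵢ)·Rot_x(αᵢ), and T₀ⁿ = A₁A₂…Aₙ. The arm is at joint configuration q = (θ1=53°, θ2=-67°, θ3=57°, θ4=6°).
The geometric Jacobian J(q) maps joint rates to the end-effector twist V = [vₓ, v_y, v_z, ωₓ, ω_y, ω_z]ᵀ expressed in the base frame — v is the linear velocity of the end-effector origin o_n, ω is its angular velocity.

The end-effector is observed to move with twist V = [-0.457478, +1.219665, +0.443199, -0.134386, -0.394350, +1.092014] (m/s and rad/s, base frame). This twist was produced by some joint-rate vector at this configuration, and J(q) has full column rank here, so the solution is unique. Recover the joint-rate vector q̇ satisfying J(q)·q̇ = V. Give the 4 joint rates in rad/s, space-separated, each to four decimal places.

o_n = [1.1312, 0.3254, 0.9760]
J₁: ẑ×o_n = [-0.3254, 1.1312, 0.0000], ω = ẑ
J2: z=[-0.7986, 0.6018, 0.0000] o=[0.2889, 0.3833, 0.0700] → [0.5453, 0.7236, -0.4606, -0.7986, 0.6018, 0.0000]
J3: z=[0.5540, 0.7351, -0.3907] o=[0.3271, 0.6334, 0.5947] → [0.1600, -0.5254, -0.7618, 0.5540, 0.7351, -0.3907]
J4: z=[0.5540, 0.7351, -0.3907] o=[0.5174, 0.6213, 0.6626] → [0.1148, -0.4134, -0.6151, 0.5540, 0.7351, -0.3907]
q̇ = J⁺·V = [0.9240, -0.1300, -0.8100, 0.3800]

0.9240 -0.1300 -0.8100 0.3800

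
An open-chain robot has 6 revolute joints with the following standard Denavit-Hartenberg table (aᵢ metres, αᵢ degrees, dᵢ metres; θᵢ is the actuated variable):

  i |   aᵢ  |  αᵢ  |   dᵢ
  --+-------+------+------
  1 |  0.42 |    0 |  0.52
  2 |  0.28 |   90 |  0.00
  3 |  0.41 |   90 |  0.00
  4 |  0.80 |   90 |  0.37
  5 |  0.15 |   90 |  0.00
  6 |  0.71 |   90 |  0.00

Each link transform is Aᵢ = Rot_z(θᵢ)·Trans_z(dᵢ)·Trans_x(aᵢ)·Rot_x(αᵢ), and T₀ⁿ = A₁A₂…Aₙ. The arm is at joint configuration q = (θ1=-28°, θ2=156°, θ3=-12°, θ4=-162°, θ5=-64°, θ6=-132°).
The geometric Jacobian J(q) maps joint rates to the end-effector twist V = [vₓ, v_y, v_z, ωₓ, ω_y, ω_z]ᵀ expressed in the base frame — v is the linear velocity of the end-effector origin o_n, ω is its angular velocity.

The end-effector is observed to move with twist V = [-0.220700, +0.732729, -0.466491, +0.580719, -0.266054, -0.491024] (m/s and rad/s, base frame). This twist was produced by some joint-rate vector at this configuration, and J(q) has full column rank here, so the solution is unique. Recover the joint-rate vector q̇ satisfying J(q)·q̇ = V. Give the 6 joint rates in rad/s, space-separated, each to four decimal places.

0.8980 -0.6170 0.5870 0.6460 -0.1570 -0.5180

o_n = [-0.2408, -0.5593, -0.1168]
J₁: ẑ×o_n = [0.5593, -0.2408, 0.0000], ω = ẑ
J2: z=[0.0000, 0.0000, 1.0000] o=[0.3708, -0.1972, 0.5200] → [0.3622, -0.6117, 0.0000, 0.0000, 0.0000, 1.0000]
J3: z=[0.7880, 0.6157, 0.0000] o=[0.1985, 0.0235, 0.5200] → [-0.3921, 0.5018, -0.1888, 0.7880, 0.6157, 0.0000]
J4: z=[0.1280, -0.1638, -0.9781] o=[-0.0485, 0.3395, 0.4348] → [-0.7888, 0.2588, -0.1466, 0.1280, -0.1638, -0.9781]
J5: z=[0.9355, 0.3473, 0.0642] o=[0.2623, -0.4598, 0.2310] → [-0.1144, 0.2931, 0.0816, 0.9355, 0.3473, 0.0642]
J6: z=[-0.3520, 0.9017, 0.2511] o=[0.2667, -0.4984, 0.3759] → [-0.4290, -0.3009, 0.4791, -0.3520, 0.9017, 0.2511]
q̇ = J⁺·V = [0.8980, -0.6170, 0.5870, 0.6460, -0.1570, -0.5180]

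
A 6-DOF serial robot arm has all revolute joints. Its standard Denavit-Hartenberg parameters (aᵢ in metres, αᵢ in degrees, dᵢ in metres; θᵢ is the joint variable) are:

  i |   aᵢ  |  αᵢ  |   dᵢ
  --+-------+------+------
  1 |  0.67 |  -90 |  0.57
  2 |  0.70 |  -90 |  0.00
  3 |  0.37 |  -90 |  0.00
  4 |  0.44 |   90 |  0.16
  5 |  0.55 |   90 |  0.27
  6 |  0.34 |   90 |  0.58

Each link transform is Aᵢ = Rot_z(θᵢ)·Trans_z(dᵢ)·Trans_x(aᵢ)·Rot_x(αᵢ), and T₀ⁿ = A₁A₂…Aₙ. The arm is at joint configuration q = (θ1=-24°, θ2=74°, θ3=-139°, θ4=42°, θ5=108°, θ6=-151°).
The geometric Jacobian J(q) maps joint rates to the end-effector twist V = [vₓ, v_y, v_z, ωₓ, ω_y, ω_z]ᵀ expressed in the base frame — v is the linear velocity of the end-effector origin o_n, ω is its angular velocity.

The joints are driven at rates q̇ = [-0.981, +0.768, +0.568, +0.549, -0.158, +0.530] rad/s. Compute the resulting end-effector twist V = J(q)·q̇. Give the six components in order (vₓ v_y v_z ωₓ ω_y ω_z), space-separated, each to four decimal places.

o_n = [1.6161, 0.5630, 0.4906]
J₁: ẑ×o_n = [-0.5630, 1.6161, 0.0000], ω = ẑ
J2: z=[0.4067, 0.9135, 0.0000] o=[0.6121, -0.2725, 0.5700] → [-0.0725, 0.0323, -0.5774, 0.4067, 0.9135, 0.0000]
J3: z=[-0.8782, 0.3910, -0.2756] o=[0.7883, -0.3510, -0.1029] → [0.4840, 0.2930, -1.1263, -0.8782, 0.3910, -0.2756]
J4: z=[0.4722, 0.6159, -0.6306] o=[0.8168, -0.0979, 0.1655] → [0.6170, -0.6576, -0.1802, 0.4722, 0.6159, -0.6306]
J5: z=[-0.6012, 0.7482, 0.2806] o=[1.1760, 0.1091, 0.3830] → [-0.0468, 0.1882, -0.6022, -0.6012, 0.7482, 0.2806]
J6: z=[0.7590, 0.4249, 0.4933] o=[1.1510, 0.5914, 0.0059] → [0.2200, -0.1385, -0.2192, 0.7590, 0.4249, 0.4933]
V = J·q̇ = [1.2342, -1.8583, -1.2031, 0.5701, 1.3688, -1.2667]

1.2342 -1.8583 -1.2031 0.5701 1.3688 -1.2667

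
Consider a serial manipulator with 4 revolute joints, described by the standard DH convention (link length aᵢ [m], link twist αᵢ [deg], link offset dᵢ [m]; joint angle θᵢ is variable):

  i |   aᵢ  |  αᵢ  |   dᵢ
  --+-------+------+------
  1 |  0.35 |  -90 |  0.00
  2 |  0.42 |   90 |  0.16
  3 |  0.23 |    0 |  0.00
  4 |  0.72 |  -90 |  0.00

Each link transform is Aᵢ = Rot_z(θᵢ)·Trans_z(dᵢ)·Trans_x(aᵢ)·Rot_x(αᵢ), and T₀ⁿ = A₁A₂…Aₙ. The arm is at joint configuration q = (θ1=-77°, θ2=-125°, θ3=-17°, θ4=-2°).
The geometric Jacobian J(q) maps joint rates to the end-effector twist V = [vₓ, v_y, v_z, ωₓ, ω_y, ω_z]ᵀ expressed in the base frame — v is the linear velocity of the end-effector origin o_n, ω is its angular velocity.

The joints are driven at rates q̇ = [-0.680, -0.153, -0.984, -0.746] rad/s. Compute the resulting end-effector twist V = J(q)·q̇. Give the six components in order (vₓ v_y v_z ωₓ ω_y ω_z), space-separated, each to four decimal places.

-1.0865 -0.2598 -0.5023 0.1697 -1.4152 0.3123

o_n = [-0.2297, 0.3652, 1.0819]
J₁: ẑ×o_n = [-0.3652, -0.2297, 0.0000], ω = ẑ
J2: z=[0.9744, 0.2250, 0.0000] o=[0.0787, -0.3410, 0.0000] → [0.2434, -1.0541, 0.7575, 0.9744, 0.2250, 0.0000]
J3: z=[-0.1843, 0.7982, -0.5736] o=[0.1804, -0.0703, 0.3440] → [0.8387, 0.3712, 0.2471, -0.1843, 0.7982, -0.5736]
J4: z=[-0.1843, 0.7982, -0.5736] o=[0.0865, 0.0375, 0.5242] → [0.6331, 0.2841, 0.1920, -0.1843, 0.7982, -0.5736]
V = J·q̇ = [-1.0865, -0.2598, -0.5023, 0.1697, -1.4152, 0.3123]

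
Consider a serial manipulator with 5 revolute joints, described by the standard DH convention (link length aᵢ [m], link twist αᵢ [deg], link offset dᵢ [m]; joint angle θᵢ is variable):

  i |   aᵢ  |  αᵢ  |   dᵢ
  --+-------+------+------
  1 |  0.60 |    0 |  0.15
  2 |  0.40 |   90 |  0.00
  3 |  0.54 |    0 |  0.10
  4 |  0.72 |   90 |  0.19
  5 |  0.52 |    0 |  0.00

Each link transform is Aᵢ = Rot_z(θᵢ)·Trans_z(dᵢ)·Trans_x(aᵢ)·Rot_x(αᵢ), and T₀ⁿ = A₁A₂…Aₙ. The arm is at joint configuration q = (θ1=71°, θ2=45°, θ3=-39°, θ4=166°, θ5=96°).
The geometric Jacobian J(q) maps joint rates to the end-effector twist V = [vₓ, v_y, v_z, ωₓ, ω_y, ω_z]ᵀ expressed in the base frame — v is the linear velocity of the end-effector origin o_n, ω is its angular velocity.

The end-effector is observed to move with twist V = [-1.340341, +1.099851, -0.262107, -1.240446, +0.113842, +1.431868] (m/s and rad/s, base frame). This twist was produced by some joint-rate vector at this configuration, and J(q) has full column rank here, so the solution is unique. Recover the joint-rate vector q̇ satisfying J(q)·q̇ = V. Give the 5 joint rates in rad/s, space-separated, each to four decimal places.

0.6660 0.2790 -0.8450 -0.2200 0.8090

o_n = [0.7371, 1.2978, 0.3418]
J₁: ẑ×o_n = [-1.2978, 0.7371, 0.0000], ω = ẑ
J2: z=[0.0000, 0.0000, 1.0000] o=[0.1953, 0.5673, 0.1500] → [-0.7305, 0.5418, 0.0000, 0.0000, 0.0000, 1.0000]
J3: z=[0.8988, 0.4384, 0.0000] o=[0.0200, 0.9268, 0.1500] → [0.0841, -0.1724, 0.0191, 0.8988, 0.4384, 0.0000]
J4: z=[0.8988, 0.4384, 0.0000] o=[-0.0741, 1.3479, -0.1898] → [0.2330, -0.4778, -0.4006, 0.8988, 0.4384, 0.0000]
J5: z=[-0.3501, 0.7178, 0.6018] o=[0.2866, 1.0417, 0.3852] → [-0.1853, 0.2559, -0.4130, -0.3501, 0.7178, 0.6018]
q̇ = J⁺·V = [0.6660, 0.2790, -0.8450, -0.2200, 0.8090]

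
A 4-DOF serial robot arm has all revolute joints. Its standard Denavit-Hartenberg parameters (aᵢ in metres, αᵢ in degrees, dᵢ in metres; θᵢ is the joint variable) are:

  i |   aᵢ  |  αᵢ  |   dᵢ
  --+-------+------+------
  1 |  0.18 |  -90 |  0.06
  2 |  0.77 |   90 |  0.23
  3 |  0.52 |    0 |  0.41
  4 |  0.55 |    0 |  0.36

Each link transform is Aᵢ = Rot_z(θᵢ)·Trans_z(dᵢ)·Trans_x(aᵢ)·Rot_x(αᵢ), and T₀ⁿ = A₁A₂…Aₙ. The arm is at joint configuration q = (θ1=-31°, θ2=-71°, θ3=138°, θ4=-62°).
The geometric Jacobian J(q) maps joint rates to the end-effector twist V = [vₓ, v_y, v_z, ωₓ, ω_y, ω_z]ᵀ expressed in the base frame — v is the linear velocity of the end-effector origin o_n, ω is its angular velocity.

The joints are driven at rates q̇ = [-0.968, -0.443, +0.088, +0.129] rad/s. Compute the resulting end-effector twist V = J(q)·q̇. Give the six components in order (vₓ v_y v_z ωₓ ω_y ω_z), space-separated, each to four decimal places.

o_n = [0.2469, 1.1485, 0.7992]
J₁: ẑ×o_n = [-1.1485, 0.2469, 0.0000], ω = ẑ
J2: z=[0.5150, 0.8572, 0.0000] o=[0.1543, -0.0927, 0.0600] → [0.6336, -0.3807, 0.5599, 0.5150, 0.8572, 0.0000]
J3: z=[-0.8105, 0.4870, 0.3256] o=[0.4876, -0.0247, 0.7880] → [-0.3765, -0.0694, -0.8336, -0.8105, 0.4870, 0.3256]
J4: z=[-0.8105, 0.4870, 0.3256] o=[0.2267, 0.5380, 0.5562] → [-0.0804, 0.2035, -0.5046, -0.8105, 0.4870, 0.3256]
V = J·q̇ = [0.7875, -0.0502, -0.3865, -0.4040, -0.2741, -0.8974]

0.7875 -0.0502 -0.3865 -0.4040 -0.2741 -0.8974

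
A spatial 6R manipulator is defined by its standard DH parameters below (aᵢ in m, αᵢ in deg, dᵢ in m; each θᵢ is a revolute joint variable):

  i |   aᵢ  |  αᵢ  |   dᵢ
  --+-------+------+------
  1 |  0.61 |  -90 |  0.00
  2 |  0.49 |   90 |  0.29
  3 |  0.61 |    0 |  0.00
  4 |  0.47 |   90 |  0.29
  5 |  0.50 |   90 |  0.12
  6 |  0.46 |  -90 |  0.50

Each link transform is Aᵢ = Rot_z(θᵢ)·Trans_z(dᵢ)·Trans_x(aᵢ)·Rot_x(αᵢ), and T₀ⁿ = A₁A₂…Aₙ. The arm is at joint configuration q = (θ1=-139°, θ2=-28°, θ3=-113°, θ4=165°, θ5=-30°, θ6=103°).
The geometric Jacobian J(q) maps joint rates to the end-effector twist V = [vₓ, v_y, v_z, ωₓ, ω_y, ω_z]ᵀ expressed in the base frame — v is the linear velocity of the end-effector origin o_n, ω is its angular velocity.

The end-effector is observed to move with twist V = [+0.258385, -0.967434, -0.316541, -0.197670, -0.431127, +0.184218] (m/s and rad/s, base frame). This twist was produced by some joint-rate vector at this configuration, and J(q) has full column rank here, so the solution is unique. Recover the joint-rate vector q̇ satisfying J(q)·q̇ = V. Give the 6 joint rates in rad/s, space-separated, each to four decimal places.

0.7540 0.5030 0.4570 -0.8650 0.2790 0.3440

o_n = [-1.3949, -0.9775, 0.1899]
J₁: ẑ×o_n = [0.9775, -1.3949, 0.0000], ω = ẑ
J2: z=[0.6561, -0.7547, 0.0000] o=[-0.4604, -0.4002, 0.0000] → [-0.1433, -0.1246, -1.0840, 0.6561, -0.7547, 0.0000]
J3: z=[0.3543, 0.3080, 0.8829] o=[-0.5966, -0.9029, 0.2300] → [0.0535, -0.6906, 0.2194, 0.3543, 0.3080, 0.8829]
J4: z=[0.3543, 0.3080, 0.8829] o=[-0.8062, -0.3411, 0.1181] → [0.5840, -0.5452, -0.0442, 0.3543, 0.3080, 0.8829]
J5: z=[-0.9290, 0.0082, 0.3699] o=[-0.6533, -0.6989, 0.5100] → [0.1005, -0.5718, 0.2649, -0.9290, 0.0082, 0.3699]
J6: z=[-0.3602, 0.2089, -0.9092] o=[-0.8071, -1.1868, 0.4589] → [0.1341, 0.4375, 0.0474, -0.3602, 0.2089, -0.9092]
q̇ = J⁺·V = [0.7540, 0.5030, 0.4570, -0.8650, 0.2790, 0.3440]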